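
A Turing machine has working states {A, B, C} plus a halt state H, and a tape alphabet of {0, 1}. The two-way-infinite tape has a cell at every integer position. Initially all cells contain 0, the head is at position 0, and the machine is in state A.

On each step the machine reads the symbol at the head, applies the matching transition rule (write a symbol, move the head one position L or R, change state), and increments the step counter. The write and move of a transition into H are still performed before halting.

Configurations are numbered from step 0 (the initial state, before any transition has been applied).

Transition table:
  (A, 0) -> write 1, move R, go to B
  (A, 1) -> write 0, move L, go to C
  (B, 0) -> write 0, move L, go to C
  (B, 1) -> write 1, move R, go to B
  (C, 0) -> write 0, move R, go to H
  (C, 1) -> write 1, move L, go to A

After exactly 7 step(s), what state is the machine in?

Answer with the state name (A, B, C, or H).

Answer: A

Derivation:
Step 1: in state A at pos 0, read 0 -> (A,0)->write 1,move R,goto B. Now: state=B, head=1, tape[-1..2]=0100 (head:   ^)
Step 2: in state B at pos 1, read 0 -> (B,0)->write 0,move L,goto C. Now: state=C, head=0, tape[-1..2]=0100 (head:  ^)
Step 3: in state C at pos 0, read 1 -> (C,1)->write 1,move L,goto A. Now: state=A, head=-1, tape[-2..2]=00100 (head:  ^)
Step 4: in state A at pos -1, read 0 -> (A,0)->write 1,move R,goto B. Now: state=B, head=0, tape[-2..2]=01100 (head:   ^)
Step 5: in state B at pos 0, read 1 -> (B,1)->write 1,move R,goto B. Now: state=B, head=1, tape[-2..2]=01100 (head:    ^)
Step 6: in state B at pos 1, read 0 -> (B,0)->write 0,move L,goto C. Now: state=C, head=0, tape[-2..2]=01100 (head:   ^)
Step 7: in state C at pos 0, read 1 -> (C,1)->write 1,move L,goto A. Now: state=A, head=-1, tape[-2..2]=01100 (head:  ^)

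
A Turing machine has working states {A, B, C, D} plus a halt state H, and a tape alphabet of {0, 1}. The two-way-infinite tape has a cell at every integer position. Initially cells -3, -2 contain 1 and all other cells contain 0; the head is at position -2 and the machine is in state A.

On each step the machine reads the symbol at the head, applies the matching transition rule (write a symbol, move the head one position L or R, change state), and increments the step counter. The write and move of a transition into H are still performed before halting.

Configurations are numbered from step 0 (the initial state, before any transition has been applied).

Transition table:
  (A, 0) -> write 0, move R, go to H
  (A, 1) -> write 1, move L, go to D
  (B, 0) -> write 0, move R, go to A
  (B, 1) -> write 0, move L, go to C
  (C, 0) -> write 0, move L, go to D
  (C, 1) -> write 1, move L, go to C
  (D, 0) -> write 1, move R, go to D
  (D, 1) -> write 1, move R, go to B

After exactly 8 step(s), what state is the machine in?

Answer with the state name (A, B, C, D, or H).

Step 1: in state A at pos -2, read 1 -> (A,1)->write 1,move L,goto D. Now: state=D, head=-3, tape[-4..-1]=0110 (head:  ^)
Step 2: in state D at pos -3, read 1 -> (D,1)->write 1,move R,goto B. Now: state=B, head=-2, tape[-4..-1]=0110 (head:   ^)
Step 3: in state B at pos -2, read 1 -> (B,1)->write 0,move L,goto C. Now: state=C, head=-3, tape[-4..-1]=0100 (head:  ^)
Step 4: in state C at pos -3, read 1 -> (C,1)->write 1,move L,goto C. Now: state=C, head=-4, tape[-5..-1]=00100 (head:  ^)
Step 5: in state C at pos -4, read 0 -> (C,0)->write 0,move L,goto D. Now: state=D, head=-5, tape[-6..-1]=000100 (head:  ^)
Step 6: in state D at pos -5, read 0 -> (D,0)->write 1,move R,goto D. Now: state=D, head=-4, tape[-6..-1]=010100 (head:   ^)
Step 7: in state D at pos -4, read 0 -> (D,0)->write 1,move R,goto D. Now: state=D, head=-3, tape[-6..-1]=011100 (head:    ^)
Step 8: in state D at pos -3, read 1 -> (D,1)->write 1,move R,goto B. Now: state=B, head=-2, tape[-6..-1]=011100 (head:     ^)

Answer: B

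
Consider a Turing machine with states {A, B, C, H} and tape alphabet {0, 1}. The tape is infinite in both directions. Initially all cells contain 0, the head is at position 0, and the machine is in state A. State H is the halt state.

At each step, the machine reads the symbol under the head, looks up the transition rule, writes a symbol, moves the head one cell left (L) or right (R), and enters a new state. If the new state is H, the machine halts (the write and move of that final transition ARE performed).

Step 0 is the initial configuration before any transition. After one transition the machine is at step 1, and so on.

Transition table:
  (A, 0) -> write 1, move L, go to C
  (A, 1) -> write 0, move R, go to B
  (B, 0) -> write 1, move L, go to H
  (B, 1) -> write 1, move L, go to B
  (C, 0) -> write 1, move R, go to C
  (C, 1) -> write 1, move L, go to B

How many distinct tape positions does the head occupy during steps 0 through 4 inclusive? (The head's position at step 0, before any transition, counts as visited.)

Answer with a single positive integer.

Answer: 3

Derivation:
Step 1: in state A at pos 0, read 0 -> (A,0)->write 1,move L,goto C. Now: state=C, head=-1, tape[-2..1]=0010 (head:  ^)
Step 2: in state C at pos -1, read 0 -> (C,0)->write 1,move R,goto C. Now: state=C, head=0, tape[-2..1]=0110 (head:   ^)
Step 3: in state C at pos 0, read 1 -> (C,1)->write 1,move L,goto B. Now: state=B, head=-1, tape[-2..1]=0110 (head:  ^)
Step 4: in state B at pos -1, read 1 -> (B,1)->write 1,move L,goto B. Now: state=B, head=-2, tape[-3..1]=00110 (head:  ^)
Head positions at steps 0..4: starting at 0, distinct positions visited = {-2, -1, 0} -> 3 position(s)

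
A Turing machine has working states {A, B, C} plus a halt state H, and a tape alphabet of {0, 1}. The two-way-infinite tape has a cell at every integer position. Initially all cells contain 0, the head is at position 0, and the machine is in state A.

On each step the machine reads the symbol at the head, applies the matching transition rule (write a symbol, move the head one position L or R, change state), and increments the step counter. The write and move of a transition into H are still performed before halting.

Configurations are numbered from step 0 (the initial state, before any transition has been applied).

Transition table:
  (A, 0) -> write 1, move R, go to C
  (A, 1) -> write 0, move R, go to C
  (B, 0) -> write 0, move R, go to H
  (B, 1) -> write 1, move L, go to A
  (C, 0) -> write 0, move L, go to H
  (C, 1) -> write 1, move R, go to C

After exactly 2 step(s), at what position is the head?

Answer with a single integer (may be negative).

Step 1: in state A at pos 0, read 0 -> (A,0)->write 1,move R,goto C. Now: state=C, head=1, tape[-1..2]=0100 (head:   ^)
Step 2: in state C at pos 1, read 0 -> (C,0)->write 0,move L,goto H. Now: state=H, head=0, tape[-1..2]=0100 (head:  ^)

Answer: 0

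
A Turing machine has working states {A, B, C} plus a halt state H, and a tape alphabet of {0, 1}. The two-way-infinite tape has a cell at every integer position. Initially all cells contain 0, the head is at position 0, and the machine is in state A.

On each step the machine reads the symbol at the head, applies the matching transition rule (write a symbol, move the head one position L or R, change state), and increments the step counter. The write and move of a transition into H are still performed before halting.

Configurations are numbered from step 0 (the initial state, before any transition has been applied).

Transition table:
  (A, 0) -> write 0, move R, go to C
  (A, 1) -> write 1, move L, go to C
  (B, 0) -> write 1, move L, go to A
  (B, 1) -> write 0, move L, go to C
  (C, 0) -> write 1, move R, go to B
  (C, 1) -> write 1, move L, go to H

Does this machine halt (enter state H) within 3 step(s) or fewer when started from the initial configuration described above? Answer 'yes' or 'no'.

Answer: no

Derivation:
Step 1: in state A at pos 0, read 0 -> (A,0)->write 0,move R,goto C. Now: state=C, head=1, tape[-1..2]=0000 (head:   ^)
Step 2: in state C at pos 1, read 0 -> (C,0)->write 1,move R,goto B. Now: state=B, head=2, tape[-1..3]=00100 (head:    ^)
Step 3: in state B at pos 2, read 0 -> (B,0)->write 1,move L,goto A. Now: state=A, head=1, tape[-1..3]=00110 (head:   ^)
After 3 step(s): state = A (not H) -> not halted within 3 -> no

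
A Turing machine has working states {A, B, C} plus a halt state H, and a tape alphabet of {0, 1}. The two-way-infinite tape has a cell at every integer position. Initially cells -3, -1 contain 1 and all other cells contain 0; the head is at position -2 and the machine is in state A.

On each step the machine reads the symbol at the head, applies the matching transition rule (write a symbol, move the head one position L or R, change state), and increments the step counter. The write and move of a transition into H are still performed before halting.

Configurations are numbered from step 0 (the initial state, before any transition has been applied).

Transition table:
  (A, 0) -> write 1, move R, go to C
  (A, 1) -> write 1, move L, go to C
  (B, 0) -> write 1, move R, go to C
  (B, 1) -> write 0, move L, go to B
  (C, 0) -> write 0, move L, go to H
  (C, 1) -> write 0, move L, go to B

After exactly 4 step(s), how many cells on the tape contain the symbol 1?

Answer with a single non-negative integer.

Answer: 0

Derivation:
Step 1: in state A at pos -2, read 0 -> (A,0)->write 1,move R,goto C. Now: state=C, head=-1, tape[-4..0]=01110 (head:    ^)
Step 2: in state C at pos -1, read 1 -> (C,1)->write 0,move L,goto B. Now: state=B, head=-2, tape[-4..0]=01100 (head:   ^)
Step 3: in state B at pos -2, read 1 -> (B,1)->write 0,move L,goto B. Now: state=B, head=-3, tape[-4..0]=01000 (head:  ^)
Step 4: in state B at pos -3, read 1 -> (B,1)->write 0,move L,goto B. Now: state=B, head=-4, tape[-5..0]=000000 (head:  ^)
No cell contains 1 after step 4 -> 0 cell(s)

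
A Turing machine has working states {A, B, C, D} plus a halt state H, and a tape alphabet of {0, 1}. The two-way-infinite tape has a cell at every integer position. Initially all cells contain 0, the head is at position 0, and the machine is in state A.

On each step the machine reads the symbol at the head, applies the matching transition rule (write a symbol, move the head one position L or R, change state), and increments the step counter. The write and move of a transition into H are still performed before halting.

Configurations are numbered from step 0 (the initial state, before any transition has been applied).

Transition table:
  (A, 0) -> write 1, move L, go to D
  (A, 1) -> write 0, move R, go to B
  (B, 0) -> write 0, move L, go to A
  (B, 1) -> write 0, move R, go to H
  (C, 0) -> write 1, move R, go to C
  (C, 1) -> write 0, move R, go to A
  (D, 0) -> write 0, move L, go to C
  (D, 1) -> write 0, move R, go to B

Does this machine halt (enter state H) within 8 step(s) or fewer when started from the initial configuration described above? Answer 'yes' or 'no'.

Answer: no

Derivation:
Step 1: in state A at pos 0, read 0 -> (A,0)->write 1,move L,goto D. Now: state=D, head=-1, tape[-2..1]=0010 (head:  ^)
Step 2: in state D at pos -1, read 0 -> (D,0)->write 0,move L,goto C. Now: state=C, head=-2, tape[-3..1]=00010 (head:  ^)
Step 3: in state C at pos -2, read 0 -> (C,0)->write 1,move R,goto C. Now: state=C, head=-1, tape[-3..1]=01010 (head:   ^)
Step 4: in state C at pos -1, read 0 -> (C,0)->write 1,move R,goto C. Now: state=C, head=0, tape[-3..1]=01110 (head:    ^)
Step 5: in state C at pos 0, read 1 -> (C,1)->write 0,move R,goto A. Now: state=A, head=1, tape[-3..2]=011000 (head:     ^)
Step 6: in state A at pos 1, read 0 -> (A,0)->write 1,move L,goto D. Now: state=D, head=0, tape[-3..2]=011010 (head:    ^)
Step 7: in state D at pos 0, read 0 -> (D,0)->write 0,move L,goto C. Now: state=C, head=-1, tape[-3..2]=011010 (head:   ^)
Step 8: in state C at pos -1, read 1 -> (C,1)->write 0,move R,goto A. Now: state=A, head=0, tape[-3..2]=010010 (head:    ^)
After 8 step(s): state = A (not H) -> not halted within 8 -> no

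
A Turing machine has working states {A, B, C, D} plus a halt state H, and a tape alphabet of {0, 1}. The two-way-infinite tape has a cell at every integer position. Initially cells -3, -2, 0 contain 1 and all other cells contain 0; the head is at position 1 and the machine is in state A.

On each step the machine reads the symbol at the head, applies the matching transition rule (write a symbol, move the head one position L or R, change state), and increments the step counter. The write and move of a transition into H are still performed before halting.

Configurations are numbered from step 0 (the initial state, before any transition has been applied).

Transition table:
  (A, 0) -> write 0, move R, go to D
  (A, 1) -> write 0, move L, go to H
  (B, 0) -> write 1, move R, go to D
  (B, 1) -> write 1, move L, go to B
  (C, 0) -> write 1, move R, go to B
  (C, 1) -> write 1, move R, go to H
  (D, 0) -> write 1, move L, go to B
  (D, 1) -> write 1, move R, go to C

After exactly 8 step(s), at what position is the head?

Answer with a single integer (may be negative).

Answer: 3

Derivation:
Step 1: in state A at pos 1, read 0 -> (A,0)->write 0,move R,goto D. Now: state=D, head=2, tape[-4..3]=01101000 (head:       ^)
Step 2: in state D at pos 2, read 0 -> (D,0)->write 1,move L,goto B. Now: state=B, head=1, tape[-4..3]=01101010 (head:      ^)
Step 3: in state B at pos 1, read 0 -> (B,0)->write 1,move R,goto D. Now: state=D, head=2, tape[-4..3]=01101110 (head:       ^)
Step 4: in state D at pos 2, read 1 -> (D,1)->write 1,move R,goto C. Now: state=C, head=3, tape[-4..4]=011011100 (head:        ^)
Step 5: in state C at pos 3, read 0 -> (C,0)->write 1,move R,goto B. Now: state=B, head=4, tape[-4..5]=0110111100 (head:         ^)
Step 6: in state B at pos 4, read 0 -> (B,0)->write 1,move R,goto D. Now: state=D, head=5, tape[-4..6]=01101111100 (head:          ^)
Step 7: in state D at pos 5, read 0 -> (D,0)->write 1,move L,goto B. Now: state=B, head=4, tape[-4..6]=01101111110 (head:         ^)
Step 8: in state B at pos 4, read 1 -> (B,1)->write 1,move L,goto B. Now: state=B, head=3, tape[-4..6]=01101111110 (head:        ^)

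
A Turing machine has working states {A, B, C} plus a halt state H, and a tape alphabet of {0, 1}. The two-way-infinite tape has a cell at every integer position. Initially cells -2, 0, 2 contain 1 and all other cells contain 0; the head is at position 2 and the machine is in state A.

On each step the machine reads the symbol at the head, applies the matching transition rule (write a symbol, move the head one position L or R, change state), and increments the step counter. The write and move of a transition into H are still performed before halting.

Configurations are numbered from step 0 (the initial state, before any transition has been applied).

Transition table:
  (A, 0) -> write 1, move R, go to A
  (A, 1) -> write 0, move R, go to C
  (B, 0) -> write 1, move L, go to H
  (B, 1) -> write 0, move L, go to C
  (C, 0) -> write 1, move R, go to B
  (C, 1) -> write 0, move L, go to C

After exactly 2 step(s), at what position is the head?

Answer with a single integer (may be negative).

Answer: 4

Derivation:
Step 1: in state A at pos 2, read 1 -> (A,1)->write 0,move R,goto C. Now: state=C, head=3, tape[-3..4]=01010000 (head:       ^)
Step 2: in state C at pos 3, read 0 -> (C,0)->write 1,move R,goto B. Now: state=B, head=4, tape[-3..5]=010100100 (head:        ^)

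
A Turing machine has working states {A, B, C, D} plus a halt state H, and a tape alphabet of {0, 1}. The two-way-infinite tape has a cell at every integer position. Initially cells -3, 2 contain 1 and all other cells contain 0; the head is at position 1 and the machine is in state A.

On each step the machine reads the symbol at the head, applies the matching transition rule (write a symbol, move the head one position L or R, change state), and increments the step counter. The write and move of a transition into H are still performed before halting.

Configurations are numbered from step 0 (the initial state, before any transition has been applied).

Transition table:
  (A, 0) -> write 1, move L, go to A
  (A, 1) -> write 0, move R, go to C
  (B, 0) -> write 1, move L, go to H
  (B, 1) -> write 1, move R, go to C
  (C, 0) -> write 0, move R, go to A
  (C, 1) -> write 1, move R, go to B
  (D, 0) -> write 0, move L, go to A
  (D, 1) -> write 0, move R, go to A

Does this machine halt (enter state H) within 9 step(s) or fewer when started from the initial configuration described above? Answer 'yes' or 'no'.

Answer: no

Derivation:
Step 1: in state A at pos 1, read 0 -> (A,0)->write 1,move L,goto A. Now: state=A, head=0, tape[-4..3]=01000110 (head:     ^)
Step 2: in state A at pos 0, read 0 -> (A,0)->write 1,move L,goto A. Now: state=A, head=-1, tape[-4..3]=01001110 (head:    ^)
Step 3: in state A at pos -1, read 0 -> (A,0)->write 1,move L,goto A. Now: state=A, head=-2, tape[-4..3]=01011110 (head:   ^)
Step 4: in state A at pos -2, read 0 -> (A,0)->write 1,move L,goto A. Now: state=A, head=-3, tape[-4..3]=01111110 (head:  ^)
Step 5: in state A at pos -3, read 1 -> (A,1)->write 0,move R,goto C. Now: state=C, head=-2, tape[-4..3]=00111110 (head:   ^)
Step 6: in state C at pos -2, read 1 -> (C,1)->write 1,move R,goto B. Now: state=B, head=-1, tape[-4..3]=00111110 (head:    ^)
Step 7: in state B at pos -1, read 1 -> (B,1)->write 1,move R,goto C. Now: state=C, head=0, tape[-4..3]=00111110 (head:     ^)
Step 8: in state C at pos 0, read 1 -> (C,1)->write 1,move R,goto B. Now: state=B, head=1, tape[-4..3]=00111110 (head:      ^)
Step 9: in state B at pos 1, read 1 -> (B,1)->write 1,move R,goto C. Now: state=C, head=2, tape[-4..3]=00111110 (head:       ^)
After 9 step(s): state = C (not H) -> not halted within 9 -> no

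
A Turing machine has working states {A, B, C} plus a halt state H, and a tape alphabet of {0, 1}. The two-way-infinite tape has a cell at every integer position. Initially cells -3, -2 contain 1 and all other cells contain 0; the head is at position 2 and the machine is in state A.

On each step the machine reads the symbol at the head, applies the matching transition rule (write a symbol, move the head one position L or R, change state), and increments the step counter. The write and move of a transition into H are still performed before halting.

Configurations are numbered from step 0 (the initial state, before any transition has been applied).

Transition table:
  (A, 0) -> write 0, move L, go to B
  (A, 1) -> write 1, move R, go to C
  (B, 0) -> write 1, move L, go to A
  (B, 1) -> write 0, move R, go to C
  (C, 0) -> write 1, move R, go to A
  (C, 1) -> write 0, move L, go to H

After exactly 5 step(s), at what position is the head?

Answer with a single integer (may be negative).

Step 1: in state A at pos 2, read 0 -> (A,0)->write 0,move L,goto B. Now: state=B, head=1, tape[-4..3]=01100000 (head:      ^)
Step 2: in state B at pos 1, read 0 -> (B,0)->write 1,move L,goto A. Now: state=A, head=0, tape[-4..3]=01100100 (head:     ^)
Step 3: in state A at pos 0, read 0 -> (A,0)->write 0,move L,goto B. Now: state=B, head=-1, tape[-4..3]=01100100 (head:    ^)
Step 4: in state B at pos -1, read 0 -> (B,0)->write 1,move L,goto A. Now: state=A, head=-2, tape[-4..3]=01110100 (head:   ^)
Step 5: in state A at pos -2, read 1 -> (A,1)->write 1,move R,goto C. Now: state=C, head=-1, tape[-4..3]=01110100 (head:    ^)

Answer: -1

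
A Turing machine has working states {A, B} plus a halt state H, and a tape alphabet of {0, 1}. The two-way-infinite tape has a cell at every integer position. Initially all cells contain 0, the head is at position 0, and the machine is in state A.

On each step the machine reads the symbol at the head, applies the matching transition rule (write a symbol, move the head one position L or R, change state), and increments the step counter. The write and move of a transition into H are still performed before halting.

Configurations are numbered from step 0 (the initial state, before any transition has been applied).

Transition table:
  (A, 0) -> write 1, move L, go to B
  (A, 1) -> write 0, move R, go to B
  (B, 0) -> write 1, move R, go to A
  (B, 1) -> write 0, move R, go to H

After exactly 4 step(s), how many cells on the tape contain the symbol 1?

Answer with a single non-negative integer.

Answer: 2

Derivation:
Step 1: in state A at pos 0, read 0 -> (A,0)->write 1,move L,goto B. Now: state=B, head=-1, tape[-2..1]=0010 (head:  ^)
Step 2: in state B at pos -1, read 0 -> (B,0)->write 1,move R,goto A. Now: state=A, head=0, tape[-2..1]=0110 (head:   ^)
Step 3: in state A at pos 0, read 1 -> (A,1)->write 0,move R,goto B. Now: state=B, head=1, tape[-2..2]=01000 (head:    ^)
Step 4: in state B at pos 1, read 0 -> (B,0)->write 1,move R,goto A. Now: state=A, head=2, tape[-2..3]=010100 (head:     ^)
Cells containing 1 after step 4: {-1, 1} -> 2 cell(s)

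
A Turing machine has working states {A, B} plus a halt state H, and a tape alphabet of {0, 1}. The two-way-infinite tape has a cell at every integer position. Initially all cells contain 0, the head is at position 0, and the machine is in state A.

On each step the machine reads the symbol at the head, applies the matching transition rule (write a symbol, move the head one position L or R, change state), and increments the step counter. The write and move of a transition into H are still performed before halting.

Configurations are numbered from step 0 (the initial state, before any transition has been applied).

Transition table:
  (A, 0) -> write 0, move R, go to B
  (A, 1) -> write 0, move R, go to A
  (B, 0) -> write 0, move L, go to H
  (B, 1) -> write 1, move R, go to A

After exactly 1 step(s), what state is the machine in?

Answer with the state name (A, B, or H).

Answer: B

Derivation:
Step 1: in state A at pos 0, read 0 -> (A,0)->write 0,move R,goto B. Now: state=B, head=1, tape[-1..2]=0000 (head:   ^)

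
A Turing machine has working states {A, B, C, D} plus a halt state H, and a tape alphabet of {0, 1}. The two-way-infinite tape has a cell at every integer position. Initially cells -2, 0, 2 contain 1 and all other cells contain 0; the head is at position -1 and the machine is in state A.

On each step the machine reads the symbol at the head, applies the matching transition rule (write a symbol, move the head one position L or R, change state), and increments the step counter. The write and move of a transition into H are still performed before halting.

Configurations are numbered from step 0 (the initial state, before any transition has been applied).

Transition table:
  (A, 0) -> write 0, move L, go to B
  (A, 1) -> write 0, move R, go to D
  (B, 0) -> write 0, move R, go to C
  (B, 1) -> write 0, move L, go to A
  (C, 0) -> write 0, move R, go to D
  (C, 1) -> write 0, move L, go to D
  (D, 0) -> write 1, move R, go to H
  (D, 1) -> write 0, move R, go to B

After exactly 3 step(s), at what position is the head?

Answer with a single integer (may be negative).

Answer: -4

Derivation:
Step 1: in state A at pos -1, read 0 -> (A,0)->write 0,move L,goto B. Now: state=B, head=-2, tape[-3..3]=0101010 (head:  ^)
Step 2: in state B at pos -2, read 1 -> (B,1)->write 0,move L,goto A. Now: state=A, head=-3, tape[-4..3]=00001010 (head:  ^)
Step 3: in state A at pos -3, read 0 -> (A,0)->write 0,move L,goto B. Now: state=B, head=-4, tape[-5..3]=000001010 (head:  ^)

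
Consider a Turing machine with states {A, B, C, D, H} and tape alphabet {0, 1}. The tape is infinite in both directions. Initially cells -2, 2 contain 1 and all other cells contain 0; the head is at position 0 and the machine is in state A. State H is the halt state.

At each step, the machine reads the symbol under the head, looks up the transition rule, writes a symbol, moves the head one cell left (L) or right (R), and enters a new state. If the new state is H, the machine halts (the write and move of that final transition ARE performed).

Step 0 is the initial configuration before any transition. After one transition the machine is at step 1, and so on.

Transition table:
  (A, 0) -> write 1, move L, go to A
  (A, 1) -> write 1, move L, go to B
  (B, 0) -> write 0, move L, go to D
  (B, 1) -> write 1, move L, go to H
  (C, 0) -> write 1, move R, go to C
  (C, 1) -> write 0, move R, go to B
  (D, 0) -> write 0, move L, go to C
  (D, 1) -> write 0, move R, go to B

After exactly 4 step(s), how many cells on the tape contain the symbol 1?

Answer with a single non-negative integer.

Step 1: in state A at pos 0, read 0 -> (A,0)->write 1,move L,goto A. Now: state=A, head=-1, tape[-3..3]=0101010 (head:   ^)
Step 2: in state A at pos -1, read 0 -> (A,0)->write 1,move L,goto A. Now: state=A, head=-2, tape[-3..3]=0111010 (head:  ^)
Step 3: in state A at pos -2, read 1 -> (A,1)->write 1,move L,goto B. Now: state=B, head=-3, tape[-4..3]=00111010 (head:  ^)
Step 4: in state B at pos -3, read 0 -> (B,0)->write 0,move L,goto D. Now: state=D, head=-4, tape[-5..3]=000111010 (head:  ^)
Cells containing 1 after step 4: {-2, -1, 0, 2} -> 4 cell(s)

Answer: 4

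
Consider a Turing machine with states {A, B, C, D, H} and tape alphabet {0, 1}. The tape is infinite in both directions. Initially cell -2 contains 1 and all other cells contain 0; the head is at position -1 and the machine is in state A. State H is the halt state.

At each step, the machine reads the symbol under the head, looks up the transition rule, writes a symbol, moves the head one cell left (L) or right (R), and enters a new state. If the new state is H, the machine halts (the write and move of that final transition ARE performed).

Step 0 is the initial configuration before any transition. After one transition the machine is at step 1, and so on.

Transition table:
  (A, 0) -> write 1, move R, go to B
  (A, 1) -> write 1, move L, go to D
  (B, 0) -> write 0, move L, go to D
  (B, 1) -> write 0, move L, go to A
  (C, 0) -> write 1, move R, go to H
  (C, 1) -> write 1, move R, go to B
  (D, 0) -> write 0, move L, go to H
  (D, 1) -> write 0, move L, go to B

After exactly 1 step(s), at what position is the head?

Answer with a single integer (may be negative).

Step 1: in state A at pos -1, read 0 -> (A,0)->write 1,move R,goto B. Now: state=B, head=0, tape[-3..1]=01100 (head:    ^)

Answer: 0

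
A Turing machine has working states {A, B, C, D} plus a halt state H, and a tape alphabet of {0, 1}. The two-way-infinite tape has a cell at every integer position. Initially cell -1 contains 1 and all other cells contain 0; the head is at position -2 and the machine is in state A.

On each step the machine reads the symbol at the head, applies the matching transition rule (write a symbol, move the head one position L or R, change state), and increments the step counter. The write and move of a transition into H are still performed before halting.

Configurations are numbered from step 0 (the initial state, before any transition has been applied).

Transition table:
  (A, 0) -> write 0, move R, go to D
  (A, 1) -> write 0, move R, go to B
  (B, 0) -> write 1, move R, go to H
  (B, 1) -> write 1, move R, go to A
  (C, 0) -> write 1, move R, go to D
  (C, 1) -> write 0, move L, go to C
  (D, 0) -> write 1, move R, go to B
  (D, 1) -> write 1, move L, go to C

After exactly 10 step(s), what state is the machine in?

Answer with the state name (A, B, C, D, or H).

Step 1: in state A at pos -2, read 0 -> (A,0)->write 0,move R,goto D. Now: state=D, head=-1, tape[-3..0]=0010 (head:   ^)
Step 2: in state D at pos -1, read 1 -> (D,1)->write 1,move L,goto C. Now: state=C, head=-2, tape[-3..0]=0010 (head:  ^)
Step 3: in state C at pos -2, read 0 -> (C,0)->write 1,move R,goto D. Now: state=D, head=-1, tape[-3..0]=0110 (head:   ^)
Step 4: in state D at pos -1, read 1 -> (D,1)->write 1,move L,goto C. Now: state=C, head=-2, tape[-3..0]=0110 (head:  ^)
Step 5: in state C at pos -2, read 1 -> (C,1)->write 0,move L,goto C. Now: state=C, head=-3, tape[-4..0]=00010 (head:  ^)
Step 6: in state C at pos -3, read 0 -> (C,0)->write 1,move R,goto D. Now: state=D, head=-2, tape[-4..0]=01010 (head:   ^)
Step 7: in state D at pos -2, read 0 -> (D,0)->write 1,move R,goto B. Now: state=B, head=-1, tape[-4..0]=01110 (head:    ^)
Step 8: in state B at pos -1, read 1 -> (B,1)->write 1,move R,goto A. Now: state=A, head=0, tape[-4..1]=011100 (head:     ^)
Step 9: in state A at pos 0, read 0 -> (A,0)->write 0,move R,goto D. Now: state=D, head=1, tape[-4..2]=0111000 (head:      ^)
Step 10: in state D at pos 1, read 0 -> (D,0)->write 1,move R,goto B. Now: state=B, head=2, tape[-4..3]=01110100 (head:       ^)

Answer: B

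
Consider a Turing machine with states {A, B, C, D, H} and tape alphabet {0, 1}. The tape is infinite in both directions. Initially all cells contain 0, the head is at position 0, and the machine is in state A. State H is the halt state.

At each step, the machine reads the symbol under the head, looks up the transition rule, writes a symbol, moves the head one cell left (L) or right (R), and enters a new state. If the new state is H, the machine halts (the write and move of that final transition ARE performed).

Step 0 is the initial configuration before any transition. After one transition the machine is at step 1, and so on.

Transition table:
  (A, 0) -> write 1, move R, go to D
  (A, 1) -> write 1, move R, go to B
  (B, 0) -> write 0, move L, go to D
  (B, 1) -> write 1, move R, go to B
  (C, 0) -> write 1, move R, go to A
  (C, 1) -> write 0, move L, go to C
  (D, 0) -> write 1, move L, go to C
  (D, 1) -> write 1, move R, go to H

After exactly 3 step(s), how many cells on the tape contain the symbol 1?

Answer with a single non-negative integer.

Step 1: in state A at pos 0, read 0 -> (A,0)->write 1,move R,goto D. Now: state=D, head=1, tape[-1..2]=0100 (head:   ^)
Step 2: in state D at pos 1, read 0 -> (D,0)->write 1,move L,goto C. Now: state=C, head=0, tape[-1..2]=0110 (head:  ^)
Step 3: in state C at pos 0, read 1 -> (C,1)->write 0,move L,goto C. Now: state=C, head=-1, tape[-2..2]=00010 (head:  ^)
Cells containing 1 after step 3: {1} -> 1 cell(s)

Answer: 1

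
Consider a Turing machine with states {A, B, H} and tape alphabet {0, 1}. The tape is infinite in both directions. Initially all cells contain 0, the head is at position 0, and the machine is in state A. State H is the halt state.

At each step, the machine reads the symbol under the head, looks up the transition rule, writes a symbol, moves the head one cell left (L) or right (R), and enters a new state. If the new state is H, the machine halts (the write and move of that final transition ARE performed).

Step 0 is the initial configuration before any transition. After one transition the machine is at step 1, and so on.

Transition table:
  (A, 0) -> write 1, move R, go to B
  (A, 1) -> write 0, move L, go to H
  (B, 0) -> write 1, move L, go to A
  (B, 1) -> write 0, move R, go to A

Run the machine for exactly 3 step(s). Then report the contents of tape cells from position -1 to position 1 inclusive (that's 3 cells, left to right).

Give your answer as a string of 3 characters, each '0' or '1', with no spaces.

Step 1: in state A at pos 0, read 0 -> (A,0)->write 1,move R,goto B. Now: state=B, head=1, tape[-1..2]=0100 (head:   ^)
Step 2: in state B at pos 1, read 0 -> (B,0)->write 1,move L,goto A. Now: state=A, head=0, tape[-1..2]=0110 (head:  ^)
Step 3: in state A at pos 0, read 1 -> (A,1)->write 0,move L,goto H. Now: state=H, head=-1, tape[-2..2]=00010 (head:  ^)

Answer: 001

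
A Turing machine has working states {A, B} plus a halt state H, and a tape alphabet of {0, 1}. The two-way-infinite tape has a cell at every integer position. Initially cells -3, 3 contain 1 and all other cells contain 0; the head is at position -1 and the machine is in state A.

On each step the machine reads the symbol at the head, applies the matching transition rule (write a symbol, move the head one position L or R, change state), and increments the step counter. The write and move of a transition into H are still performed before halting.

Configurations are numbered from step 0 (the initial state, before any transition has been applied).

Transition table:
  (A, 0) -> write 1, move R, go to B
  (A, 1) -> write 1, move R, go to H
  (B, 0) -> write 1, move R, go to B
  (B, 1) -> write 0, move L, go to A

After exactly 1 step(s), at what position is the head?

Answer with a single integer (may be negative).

Step 1: in state A at pos -1, read 0 -> (A,0)->write 1,move R,goto B. Now: state=B, head=0, tape[-4..4]=010100010 (head:     ^)

Answer: 0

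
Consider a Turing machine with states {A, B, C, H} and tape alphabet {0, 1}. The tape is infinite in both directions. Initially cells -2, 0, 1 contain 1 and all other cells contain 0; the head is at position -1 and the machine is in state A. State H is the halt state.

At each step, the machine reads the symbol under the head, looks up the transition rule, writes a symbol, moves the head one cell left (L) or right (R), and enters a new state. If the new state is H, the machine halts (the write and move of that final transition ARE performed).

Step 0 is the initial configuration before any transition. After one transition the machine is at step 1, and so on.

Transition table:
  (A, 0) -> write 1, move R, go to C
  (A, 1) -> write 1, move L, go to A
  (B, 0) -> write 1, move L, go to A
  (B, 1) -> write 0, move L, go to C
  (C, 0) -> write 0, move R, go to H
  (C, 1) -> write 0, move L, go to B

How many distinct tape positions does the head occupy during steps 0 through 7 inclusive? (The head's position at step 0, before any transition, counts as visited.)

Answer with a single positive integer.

Answer: 5

Derivation:
Step 1: in state A at pos -1, read 0 -> (A,0)->write 1,move R,goto C. Now: state=C, head=0, tape[-3..2]=011110 (head:    ^)
Step 2: in state C at pos 0, read 1 -> (C,1)->write 0,move L,goto B. Now: state=B, head=-1, tape[-3..2]=011010 (head:   ^)
Step 3: in state B at pos -1, read 1 -> (B,1)->write 0,move L,goto C. Now: state=C, head=-2, tape[-3..2]=010010 (head:  ^)
Step 4: in state C at pos -2, read 1 -> (C,1)->write 0,move L,goto B. Now: state=B, head=-3, tape[-4..2]=0000010 (head:  ^)
Step 5: in state B at pos -3, read 0 -> (B,0)->write 1,move L,goto A. Now: state=A, head=-4, tape[-5..2]=00100010 (head:  ^)
Step 6: in state A at pos -4, read 0 -> (A,0)->write 1,move R,goto C. Now: state=C, head=-3, tape[-5..2]=01100010 (head:   ^)
Step 7: in state C at pos -3, read 1 -> (C,1)->write 0,move L,goto B. Now: state=B, head=-4, tape[-5..2]=01000010 (head:  ^)
Head positions at steps 0..7: starting at -1, distinct positions visited = {-4, -3, -2, -1, 0} -> 5 position(s)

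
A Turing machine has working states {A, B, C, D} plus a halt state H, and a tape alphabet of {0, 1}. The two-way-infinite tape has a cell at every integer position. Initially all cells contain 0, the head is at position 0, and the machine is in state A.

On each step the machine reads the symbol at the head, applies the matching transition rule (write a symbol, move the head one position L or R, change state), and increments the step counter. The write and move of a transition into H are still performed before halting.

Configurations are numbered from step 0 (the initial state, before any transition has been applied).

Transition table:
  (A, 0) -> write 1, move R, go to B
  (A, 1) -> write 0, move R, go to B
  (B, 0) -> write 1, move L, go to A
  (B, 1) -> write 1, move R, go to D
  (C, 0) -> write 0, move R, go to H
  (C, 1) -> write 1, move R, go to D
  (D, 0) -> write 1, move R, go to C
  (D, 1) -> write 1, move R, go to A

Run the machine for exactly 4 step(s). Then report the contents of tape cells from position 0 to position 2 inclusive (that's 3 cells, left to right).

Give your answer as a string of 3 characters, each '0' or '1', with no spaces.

Answer: 010

Derivation:
Step 1: in state A at pos 0, read 0 -> (A,0)->write 1,move R,goto B. Now: state=B, head=1, tape[-1..2]=0100 (head:   ^)
Step 2: in state B at pos 1, read 0 -> (B,0)->write 1,move L,goto A. Now: state=A, head=0, tape[-1..2]=0110 (head:  ^)
Step 3: in state A at pos 0, read 1 -> (A,1)->write 0,move R,goto B. Now: state=B, head=1, tape[-1..2]=0010 (head:   ^)
Step 4: in state B at pos 1, read 1 -> (B,1)->write 1,move R,goto D. Now: state=D, head=2, tape[-1..3]=00100 (head:    ^)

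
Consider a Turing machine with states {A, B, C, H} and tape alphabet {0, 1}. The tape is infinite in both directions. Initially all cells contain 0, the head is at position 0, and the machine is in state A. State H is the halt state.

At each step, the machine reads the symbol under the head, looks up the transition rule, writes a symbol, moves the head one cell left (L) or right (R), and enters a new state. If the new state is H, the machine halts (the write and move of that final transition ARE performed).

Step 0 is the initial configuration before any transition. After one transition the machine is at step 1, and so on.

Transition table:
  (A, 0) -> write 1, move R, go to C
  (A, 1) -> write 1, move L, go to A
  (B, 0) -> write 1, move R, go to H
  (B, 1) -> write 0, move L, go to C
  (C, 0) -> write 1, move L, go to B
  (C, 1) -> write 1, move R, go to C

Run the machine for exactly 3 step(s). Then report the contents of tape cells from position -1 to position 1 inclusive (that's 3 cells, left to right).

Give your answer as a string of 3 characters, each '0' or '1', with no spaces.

Answer: 001

Derivation:
Step 1: in state A at pos 0, read 0 -> (A,0)->write 1,move R,goto C. Now: state=C, head=1, tape[-1..2]=0100 (head:   ^)
Step 2: in state C at pos 1, read 0 -> (C,0)->write 1,move L,goto B. Now: state=B, head=0, tape[-1..2]=0110 (head:  ^)
Step 3: in state B at pos 0, read 1 -> (B,1)->write 0,move L,goto C. Now: state=C, head=-1, tape[-2..2]=00010 (head:  ^)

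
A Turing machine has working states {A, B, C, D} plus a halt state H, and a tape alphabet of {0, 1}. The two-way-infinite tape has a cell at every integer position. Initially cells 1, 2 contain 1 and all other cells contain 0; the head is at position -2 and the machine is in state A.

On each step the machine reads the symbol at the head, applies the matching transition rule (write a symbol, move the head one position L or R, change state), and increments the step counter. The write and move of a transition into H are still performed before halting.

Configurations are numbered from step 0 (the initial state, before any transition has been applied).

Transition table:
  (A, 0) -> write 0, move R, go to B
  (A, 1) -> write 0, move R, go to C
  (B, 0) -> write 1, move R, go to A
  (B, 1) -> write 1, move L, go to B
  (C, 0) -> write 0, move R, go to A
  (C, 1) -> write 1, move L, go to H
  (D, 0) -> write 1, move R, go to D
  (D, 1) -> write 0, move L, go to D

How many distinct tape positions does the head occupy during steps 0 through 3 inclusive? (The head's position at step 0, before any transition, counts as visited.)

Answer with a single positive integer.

Step 1: in state A at pos -2, read 0 -> (A,0)->write 0,move R,goto B. Now: state=B, head=-1, tape[-3..3]=0000110 (head:   ^)
Step 2: in state B at pos -1, read 0 -> (B,0)->write 1,move R,goto A. Now: state=A, head=0, tape[-3..3]=0010110 (head:    ^)
Step 3: in state A at pos 0, read 0 -> (A,0)->write 0,move R,goto B. Now: state=B, head=1, tape[-3..3]=0010110 (head:     ^)
Head positions at steps 0..3: starting at -2, distinct positions visited = {-2, -1, 0, 1} -> 4 position(s)

Answer: 4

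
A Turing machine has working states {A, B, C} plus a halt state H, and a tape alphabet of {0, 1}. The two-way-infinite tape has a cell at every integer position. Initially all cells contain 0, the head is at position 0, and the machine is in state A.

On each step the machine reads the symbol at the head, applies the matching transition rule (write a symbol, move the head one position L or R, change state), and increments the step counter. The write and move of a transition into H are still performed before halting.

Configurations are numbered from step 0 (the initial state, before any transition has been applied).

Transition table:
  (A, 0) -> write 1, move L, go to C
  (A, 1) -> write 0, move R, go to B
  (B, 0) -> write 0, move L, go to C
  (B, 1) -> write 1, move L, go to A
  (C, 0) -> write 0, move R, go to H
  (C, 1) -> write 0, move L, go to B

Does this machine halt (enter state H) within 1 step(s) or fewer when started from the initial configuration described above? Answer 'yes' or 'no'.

Answer: no

Derivation:
Step 1: in state A at pos 0, read 0 -> (A,0)->write 1,move L,goto C. Now: state=C, head=-1, tape[-2..1]=0010 (head:  ^)
After 1 step(s): state = C (not H) -> not halted within 1 -> no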